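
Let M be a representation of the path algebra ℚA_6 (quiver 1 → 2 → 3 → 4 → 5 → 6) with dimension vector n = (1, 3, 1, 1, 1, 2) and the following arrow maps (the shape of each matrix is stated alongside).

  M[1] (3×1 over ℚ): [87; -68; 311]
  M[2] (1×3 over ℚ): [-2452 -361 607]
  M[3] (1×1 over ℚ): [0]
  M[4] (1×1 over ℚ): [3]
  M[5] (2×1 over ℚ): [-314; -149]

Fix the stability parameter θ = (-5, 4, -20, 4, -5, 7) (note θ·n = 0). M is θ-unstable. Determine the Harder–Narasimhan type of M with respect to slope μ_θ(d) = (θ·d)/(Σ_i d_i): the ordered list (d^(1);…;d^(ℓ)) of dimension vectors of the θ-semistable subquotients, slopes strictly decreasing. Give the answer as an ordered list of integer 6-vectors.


Via rank(M_{q-1}∘⋯∘M_p): M ≅ I[1,3], I[2,2]^2, I[4,6], I[6,6].
μ_θ-semistable layers: μ^(1)=7; μ^(2)=4; μ^(3)=-1/2; μ^(4)=-7

((0, 0, 0, 0, 0, 2); (0, 2, 0, 0, 0, 0); (0, 0, 0, 1, 1, 0); (1, 1, 1, 0, 0, 0))


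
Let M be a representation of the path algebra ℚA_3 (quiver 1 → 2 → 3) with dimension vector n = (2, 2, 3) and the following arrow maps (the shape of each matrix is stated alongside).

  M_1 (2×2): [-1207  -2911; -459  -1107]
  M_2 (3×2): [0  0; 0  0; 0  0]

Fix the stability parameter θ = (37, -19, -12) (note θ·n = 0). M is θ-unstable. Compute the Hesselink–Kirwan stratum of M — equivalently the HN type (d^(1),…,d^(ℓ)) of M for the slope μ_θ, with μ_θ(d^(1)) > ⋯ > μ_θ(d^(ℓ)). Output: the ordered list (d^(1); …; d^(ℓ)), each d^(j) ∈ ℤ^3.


Via rank(M_{q-1}∘⋯∘M_p): M ≅ I[1,1], I[1,2], I[2,2], I[3,3]^3.
μ_θ-semistable layers: μ^(1)=37; μ^(2)=9; μ^(3)=-12; μ^(4)=-19

((1, 0, 0); (1, 1, 0); (0, 0, 3); (0, 1, 0))


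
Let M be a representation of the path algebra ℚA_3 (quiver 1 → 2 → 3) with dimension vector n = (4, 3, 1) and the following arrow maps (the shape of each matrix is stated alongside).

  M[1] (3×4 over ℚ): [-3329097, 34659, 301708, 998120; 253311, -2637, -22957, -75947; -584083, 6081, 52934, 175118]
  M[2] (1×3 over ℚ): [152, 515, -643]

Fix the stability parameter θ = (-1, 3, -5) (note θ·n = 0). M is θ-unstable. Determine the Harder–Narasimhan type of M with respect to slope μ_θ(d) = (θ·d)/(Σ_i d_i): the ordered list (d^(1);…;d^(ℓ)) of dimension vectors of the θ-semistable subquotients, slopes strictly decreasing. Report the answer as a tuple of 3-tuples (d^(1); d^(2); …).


Via rank(M_{q-1}∘⋯∘M_p): M ≅ I[1,1]^2, I[1,2], I[1,3], I[2,2].
μ_θ-semistable layers: μ^(1)=3; μ^(2)=-1

((0, 2, 0); (4, 1, 1))


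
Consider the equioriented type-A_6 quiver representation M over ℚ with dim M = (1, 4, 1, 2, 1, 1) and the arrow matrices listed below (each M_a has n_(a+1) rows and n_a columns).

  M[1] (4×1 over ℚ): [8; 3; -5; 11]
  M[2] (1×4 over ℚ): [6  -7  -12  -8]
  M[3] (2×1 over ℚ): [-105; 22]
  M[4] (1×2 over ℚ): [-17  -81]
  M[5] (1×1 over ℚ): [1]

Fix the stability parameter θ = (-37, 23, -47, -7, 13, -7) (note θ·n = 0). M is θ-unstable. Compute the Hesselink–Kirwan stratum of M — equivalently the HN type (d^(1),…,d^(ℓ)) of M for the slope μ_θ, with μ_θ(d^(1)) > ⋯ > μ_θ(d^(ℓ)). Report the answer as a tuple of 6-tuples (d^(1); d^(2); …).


Interval decomposition of M: I[1,6], I[2,2]^3, I[4,4].
HN type (ℓ=5): μ^(1)=23; μ^(2)=3; μ^(3)=-7; μ^(4)=-12; μ^(5)=-37

((0, 3, 0, 0, 0, 0); (0, 0, 0, 0, 1, 1); (0, 0, 0, 2, 0, 0); (0, 1, 1, 0, 0, 0); (1, 0, 0, 0, 0, 0))


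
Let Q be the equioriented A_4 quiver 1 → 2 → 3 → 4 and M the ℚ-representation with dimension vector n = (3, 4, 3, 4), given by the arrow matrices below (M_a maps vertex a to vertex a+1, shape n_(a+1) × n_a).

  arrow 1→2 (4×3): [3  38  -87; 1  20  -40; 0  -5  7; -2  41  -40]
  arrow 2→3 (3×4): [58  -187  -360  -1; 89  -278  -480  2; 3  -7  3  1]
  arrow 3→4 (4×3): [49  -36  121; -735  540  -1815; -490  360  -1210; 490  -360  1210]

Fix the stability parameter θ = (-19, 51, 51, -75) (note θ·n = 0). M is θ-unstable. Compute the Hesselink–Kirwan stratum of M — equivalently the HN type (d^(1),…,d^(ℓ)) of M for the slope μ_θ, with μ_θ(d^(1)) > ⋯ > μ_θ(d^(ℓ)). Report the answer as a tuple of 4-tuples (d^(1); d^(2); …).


Via rank(M_{q-1}∘⋯∘M_p): M ≅ I[1,2], I[1,3], I[1,4], I[2,3], I[4,4]^3.
μ_θ-semistable layers: μ^(1)=51; μ^(2)=9; μ^(3)=-19; μ^(4)=-75

((0, 3, 2, 0); (0, 1, 1, 1); (3, 0, 0, 0); (0, 0, 0, 3))


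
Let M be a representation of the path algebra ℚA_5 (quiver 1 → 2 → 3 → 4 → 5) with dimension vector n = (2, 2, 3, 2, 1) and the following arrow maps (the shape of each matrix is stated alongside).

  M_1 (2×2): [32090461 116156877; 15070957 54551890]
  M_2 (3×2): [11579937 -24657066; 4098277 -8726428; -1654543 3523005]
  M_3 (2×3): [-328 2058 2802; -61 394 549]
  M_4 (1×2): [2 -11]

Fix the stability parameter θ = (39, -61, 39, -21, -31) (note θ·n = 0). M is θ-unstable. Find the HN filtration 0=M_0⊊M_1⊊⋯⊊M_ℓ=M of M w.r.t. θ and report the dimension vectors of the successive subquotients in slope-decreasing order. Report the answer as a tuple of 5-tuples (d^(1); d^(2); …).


Via rank(M_{q-1}∘⋯∘M_p): M ≅ I[1,3], I[1,5], I[3,4].
μ_θ-semistable layers: μ^(1)=39; μ^(2)=9; μ^(3)=-13/3; μ^(4)=-11

((0, 0, 1, 0, 0); (0, 0, 1, 1, 0); (0, 0, 1, 1, 1); (2, 2, 0, 0, 0))


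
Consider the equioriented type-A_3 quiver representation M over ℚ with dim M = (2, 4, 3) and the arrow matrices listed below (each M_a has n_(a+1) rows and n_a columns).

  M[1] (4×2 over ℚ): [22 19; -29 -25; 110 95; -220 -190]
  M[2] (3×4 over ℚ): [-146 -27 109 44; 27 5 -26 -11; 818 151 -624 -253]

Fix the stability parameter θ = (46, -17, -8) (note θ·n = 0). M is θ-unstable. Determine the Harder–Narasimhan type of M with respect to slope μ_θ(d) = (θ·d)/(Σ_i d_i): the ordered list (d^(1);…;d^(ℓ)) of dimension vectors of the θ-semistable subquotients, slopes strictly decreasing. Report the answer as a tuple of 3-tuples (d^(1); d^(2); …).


Barcode: M ≅ I[1,3]^2, I[2,2], I[2,3]. HN layers by μ_θ (3 steps, strictly decreasing):
  μ^(1)=7; μ^(2)=-8; μ^(3)=-17

((2, 2, 2); (0, 0, 1); (0, 2, 0))


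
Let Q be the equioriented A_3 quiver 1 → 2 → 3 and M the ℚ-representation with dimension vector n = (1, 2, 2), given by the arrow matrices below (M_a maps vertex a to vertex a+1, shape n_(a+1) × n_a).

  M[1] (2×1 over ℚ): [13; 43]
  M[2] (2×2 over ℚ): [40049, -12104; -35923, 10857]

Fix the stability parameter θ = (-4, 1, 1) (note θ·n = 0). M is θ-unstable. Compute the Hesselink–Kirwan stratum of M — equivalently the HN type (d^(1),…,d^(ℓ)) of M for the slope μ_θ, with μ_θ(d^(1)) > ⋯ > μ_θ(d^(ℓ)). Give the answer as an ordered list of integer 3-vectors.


Barcode: M ≅ I[1,3], I[2,3]. HN layers by μ_θ (2 steps, strictly decreasing):
  μ^(1)=1; μ^(2)=-4

((0, 2, 2); (1, 0, 0))


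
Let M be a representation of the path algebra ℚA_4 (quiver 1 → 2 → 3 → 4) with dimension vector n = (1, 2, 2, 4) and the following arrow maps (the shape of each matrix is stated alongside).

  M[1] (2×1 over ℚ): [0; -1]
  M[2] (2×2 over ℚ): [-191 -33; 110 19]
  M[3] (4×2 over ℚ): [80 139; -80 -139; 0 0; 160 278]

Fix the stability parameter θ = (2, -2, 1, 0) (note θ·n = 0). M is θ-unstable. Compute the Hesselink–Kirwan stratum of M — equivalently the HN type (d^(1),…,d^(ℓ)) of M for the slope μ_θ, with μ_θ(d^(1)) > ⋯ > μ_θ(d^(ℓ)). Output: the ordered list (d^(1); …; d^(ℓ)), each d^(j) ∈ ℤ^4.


Interval decomposition of M: I[1,4], I[2,3], I[4,4]^3.
HN type (ℓ=4): μ^(1)=1; μ^(2)=1/2; μ^(3)=0; μ^(4)=-2

((0, 0, 1, 0); (0, 0, 1, 1); (1, 1, 0, 3); (0, 1, 0, 0))


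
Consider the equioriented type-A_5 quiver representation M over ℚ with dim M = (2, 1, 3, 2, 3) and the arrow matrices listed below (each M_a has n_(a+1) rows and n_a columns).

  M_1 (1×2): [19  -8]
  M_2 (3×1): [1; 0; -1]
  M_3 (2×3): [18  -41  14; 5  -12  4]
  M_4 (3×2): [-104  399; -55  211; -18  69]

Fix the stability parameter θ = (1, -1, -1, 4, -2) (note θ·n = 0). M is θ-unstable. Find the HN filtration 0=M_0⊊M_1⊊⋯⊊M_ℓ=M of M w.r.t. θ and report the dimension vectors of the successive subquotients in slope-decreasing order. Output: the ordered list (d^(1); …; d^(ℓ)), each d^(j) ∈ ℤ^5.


Interval decomposition of M: I[1,1], I[1,5], I[3,3], I[3,5], I[5,5].
HN type (ℓ=4): μ^(1)=1; μ^(2)=-1/3; μ^(3)=-1; μ^(4)=-2

((1, 0, 0, 2, 2); (1, 1, 1, 0, 0); (0, 0, 2, 0, 0); (0, 0, 0, 0, 1))


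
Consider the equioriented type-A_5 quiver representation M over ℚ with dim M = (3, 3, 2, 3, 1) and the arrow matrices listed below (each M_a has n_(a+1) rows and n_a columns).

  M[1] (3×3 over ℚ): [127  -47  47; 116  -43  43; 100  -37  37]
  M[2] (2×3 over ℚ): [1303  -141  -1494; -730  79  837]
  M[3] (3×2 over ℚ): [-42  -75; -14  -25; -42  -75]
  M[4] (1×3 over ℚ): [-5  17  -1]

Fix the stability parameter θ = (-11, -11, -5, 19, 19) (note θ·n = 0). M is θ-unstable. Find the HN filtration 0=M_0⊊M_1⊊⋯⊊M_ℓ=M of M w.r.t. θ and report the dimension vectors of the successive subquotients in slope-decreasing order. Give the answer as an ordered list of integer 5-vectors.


Interval decomposition of M: I[1,1], I[1,2], I[1,3], I[2,5], I[4,4]^2.
HN type (ℓ=3): μ^(1)=19; μ^(2)=-5; μ^(3)=-11

((0, 0, 0, 3, 1); (0, 0, 2, 0, 0); (3, 3, 0, 0, 0))


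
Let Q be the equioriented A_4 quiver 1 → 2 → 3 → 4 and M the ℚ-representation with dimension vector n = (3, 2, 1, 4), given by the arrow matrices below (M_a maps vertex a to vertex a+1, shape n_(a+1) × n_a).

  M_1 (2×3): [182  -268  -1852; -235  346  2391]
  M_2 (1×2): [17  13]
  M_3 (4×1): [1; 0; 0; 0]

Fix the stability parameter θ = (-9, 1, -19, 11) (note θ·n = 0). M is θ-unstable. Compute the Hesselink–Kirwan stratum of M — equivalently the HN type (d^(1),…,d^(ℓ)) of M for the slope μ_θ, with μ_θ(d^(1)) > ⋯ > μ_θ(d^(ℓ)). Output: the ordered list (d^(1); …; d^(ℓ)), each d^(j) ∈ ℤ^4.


Barcode: M ≅ I[1,1], I[1,2], I[1,4], I[4,4]^3. HN layers by μ_θ (3 steps, strictly decreasing):
  μ^(1)=11; μ^(2)=1; μ^(3)=-9

((0, 0, 0, 4); (0, 1, 0, 0); (3, 1, 1, 0))


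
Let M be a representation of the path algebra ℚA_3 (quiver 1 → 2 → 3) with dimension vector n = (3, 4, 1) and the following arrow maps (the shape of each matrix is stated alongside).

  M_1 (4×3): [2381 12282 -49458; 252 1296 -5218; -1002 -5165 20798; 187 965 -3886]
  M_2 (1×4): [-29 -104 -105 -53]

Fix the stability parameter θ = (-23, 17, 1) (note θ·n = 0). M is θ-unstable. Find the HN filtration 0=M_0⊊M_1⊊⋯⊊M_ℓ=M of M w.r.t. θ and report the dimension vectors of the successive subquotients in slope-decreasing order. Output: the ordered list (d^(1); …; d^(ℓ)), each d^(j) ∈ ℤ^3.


Interval decomposition of M: I[1,2]^2, I[1,3], I[2,2].
HN type (ℓ=3): μ^(1)=17; μ^(2)=9; μ^(3)=-23

((0, 3, 0); (0, 1, 1); (3, 0, 0))


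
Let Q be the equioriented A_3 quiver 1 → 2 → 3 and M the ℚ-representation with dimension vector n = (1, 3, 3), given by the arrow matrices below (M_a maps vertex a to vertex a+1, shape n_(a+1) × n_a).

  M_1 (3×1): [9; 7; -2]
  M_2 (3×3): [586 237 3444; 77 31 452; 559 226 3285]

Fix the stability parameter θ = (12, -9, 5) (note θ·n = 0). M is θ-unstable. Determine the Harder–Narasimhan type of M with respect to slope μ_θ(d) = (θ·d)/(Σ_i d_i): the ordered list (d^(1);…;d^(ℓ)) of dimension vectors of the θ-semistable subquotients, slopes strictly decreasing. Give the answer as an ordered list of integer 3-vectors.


Barcode: M ≅ I[1,3], I[2,3]^2. HN layers by μ_θ (3 steps, strictly decreasing):
  μ^(1)=5; μ^(2)=3/2; μ^(3)=-9

((0, 0, 3); (1, 1, 0); (0, 2, 0))


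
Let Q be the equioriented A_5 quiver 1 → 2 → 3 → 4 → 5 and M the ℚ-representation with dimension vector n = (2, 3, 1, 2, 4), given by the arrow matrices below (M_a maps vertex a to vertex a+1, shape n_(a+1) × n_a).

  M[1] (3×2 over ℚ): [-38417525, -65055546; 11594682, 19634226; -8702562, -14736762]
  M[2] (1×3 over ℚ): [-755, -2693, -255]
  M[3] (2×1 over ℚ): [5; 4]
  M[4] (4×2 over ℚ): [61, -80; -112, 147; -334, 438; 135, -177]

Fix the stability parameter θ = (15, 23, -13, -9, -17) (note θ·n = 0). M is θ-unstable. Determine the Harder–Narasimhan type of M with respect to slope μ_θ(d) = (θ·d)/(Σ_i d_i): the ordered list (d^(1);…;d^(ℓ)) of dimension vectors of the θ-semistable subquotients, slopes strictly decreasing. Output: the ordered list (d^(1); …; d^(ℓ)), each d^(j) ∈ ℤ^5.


Via rank(M_{q-1}∘⋯∘M_p): M ≅ I[1,2], I[1,5], I[2,2], I[4,5], I[5,5]^2.
μ_θ-semistable layers: μ^(1)=23; μ^(2)=15; μ^(3)=-1/5; μ^(4)=-13; μ^(5)=-17

((0, 2, 0, 0, 0); (1, 0, 0, 0, 0); (1, 1, 1, 1, 1); (0, 0, 0, 1, 1); (0, 0, 0, 0, 2))


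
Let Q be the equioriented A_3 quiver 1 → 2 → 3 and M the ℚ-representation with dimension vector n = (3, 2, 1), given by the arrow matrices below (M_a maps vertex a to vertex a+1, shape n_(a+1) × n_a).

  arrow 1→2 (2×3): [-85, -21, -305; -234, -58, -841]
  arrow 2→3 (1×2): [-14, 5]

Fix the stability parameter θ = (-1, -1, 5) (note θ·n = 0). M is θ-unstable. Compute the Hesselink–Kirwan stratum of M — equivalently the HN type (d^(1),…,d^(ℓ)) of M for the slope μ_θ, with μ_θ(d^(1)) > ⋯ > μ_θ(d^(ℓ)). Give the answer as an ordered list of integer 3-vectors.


Barcode: M ≅ I[1,1], I[1,2], I[1,3]. HN layers by μ_θ (2 steps, strictly decreasing):
  μ^(1)=5; μ^(2)=-1

((0, 0, 1); (3, 2, 0))


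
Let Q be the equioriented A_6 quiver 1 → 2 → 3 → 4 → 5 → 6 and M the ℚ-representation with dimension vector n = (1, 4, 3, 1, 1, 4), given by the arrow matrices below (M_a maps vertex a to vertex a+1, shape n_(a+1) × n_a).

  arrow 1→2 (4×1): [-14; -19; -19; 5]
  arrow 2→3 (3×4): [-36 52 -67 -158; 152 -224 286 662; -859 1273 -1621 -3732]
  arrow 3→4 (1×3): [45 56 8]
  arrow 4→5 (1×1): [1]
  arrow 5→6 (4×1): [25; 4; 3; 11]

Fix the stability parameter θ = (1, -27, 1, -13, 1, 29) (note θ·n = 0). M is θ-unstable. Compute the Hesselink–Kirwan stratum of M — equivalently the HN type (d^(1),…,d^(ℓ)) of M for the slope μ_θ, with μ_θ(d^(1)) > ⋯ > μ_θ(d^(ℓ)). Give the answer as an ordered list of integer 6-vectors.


Via rank(M_{q-1}∘⋯∘M_p): M ≅ I[1,6], I[2,2], I[2,3]^2, I[6,6]^3.
μ_θ-semistable layers: μ^(1)=29; μ^(2)=1; μ^(3)=-6; μ^(4)=-13; μ^(5)=-27

((0, 0, 0, 0, 0, 4); (0, 0, 2, 0, 1, 0); (0, 0, 1, 1, 0, 0); (1, 1, 0, 0, 0, 0); (0, 3, 0, 0, 0, 0))


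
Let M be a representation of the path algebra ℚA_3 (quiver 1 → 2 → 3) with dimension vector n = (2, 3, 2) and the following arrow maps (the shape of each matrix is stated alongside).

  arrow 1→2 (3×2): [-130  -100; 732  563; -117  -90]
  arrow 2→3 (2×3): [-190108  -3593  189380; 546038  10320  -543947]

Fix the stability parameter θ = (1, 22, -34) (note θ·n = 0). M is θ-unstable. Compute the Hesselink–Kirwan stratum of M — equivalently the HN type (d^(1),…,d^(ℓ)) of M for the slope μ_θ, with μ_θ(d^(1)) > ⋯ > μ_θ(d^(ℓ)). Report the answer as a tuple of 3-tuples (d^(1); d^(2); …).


Via rank(M_{q-1}∘⋯∘M_p): M ≅ I[1,3]^2, I[2,2].
μ_θ-semistable layers: μ^(1)=22; μ^(2)=-11/3

((0, 1, 0); (2, 2, 2))


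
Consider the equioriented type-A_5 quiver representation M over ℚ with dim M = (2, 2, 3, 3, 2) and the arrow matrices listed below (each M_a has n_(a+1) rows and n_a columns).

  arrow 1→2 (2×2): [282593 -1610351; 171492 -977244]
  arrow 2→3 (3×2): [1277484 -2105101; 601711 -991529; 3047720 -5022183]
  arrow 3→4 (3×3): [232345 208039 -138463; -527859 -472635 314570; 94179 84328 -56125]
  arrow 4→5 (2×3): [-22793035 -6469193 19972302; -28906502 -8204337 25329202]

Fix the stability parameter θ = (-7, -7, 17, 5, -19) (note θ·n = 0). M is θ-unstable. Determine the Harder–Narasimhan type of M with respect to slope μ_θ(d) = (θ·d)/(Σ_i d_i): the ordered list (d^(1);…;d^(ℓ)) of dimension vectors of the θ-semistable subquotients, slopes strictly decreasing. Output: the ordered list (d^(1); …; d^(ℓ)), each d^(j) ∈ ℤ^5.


Interval decomposition of M: I[1,1], I[1,5], I[2,5], I[3,4].
HN type (ℓ=3): μ^(1)=11; μ^(2)=1; μ^(3)=-7

((0, 0, 1, 1, 0); (0, 0, 2, 2, 2); (2, 2, 0, 0, 0))


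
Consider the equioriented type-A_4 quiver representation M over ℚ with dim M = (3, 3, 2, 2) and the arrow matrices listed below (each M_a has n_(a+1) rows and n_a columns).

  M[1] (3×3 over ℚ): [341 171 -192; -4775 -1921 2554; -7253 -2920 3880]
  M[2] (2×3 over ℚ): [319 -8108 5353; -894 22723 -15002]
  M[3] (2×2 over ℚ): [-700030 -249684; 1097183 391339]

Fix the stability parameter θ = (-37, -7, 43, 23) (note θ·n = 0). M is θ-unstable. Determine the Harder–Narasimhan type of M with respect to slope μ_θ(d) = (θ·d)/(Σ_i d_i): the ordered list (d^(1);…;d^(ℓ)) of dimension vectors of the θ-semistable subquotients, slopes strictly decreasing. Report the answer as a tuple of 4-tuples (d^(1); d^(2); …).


Interval decomposition of M: I[1,2], I[1,4]^2.
HN type (ℓ=3): μ^(1)=33; μ^(2)=-7; μ^(3)=-37

((0, 0, 2, 2); (0, 3, 0, 0); (3, 0, 0, 0))


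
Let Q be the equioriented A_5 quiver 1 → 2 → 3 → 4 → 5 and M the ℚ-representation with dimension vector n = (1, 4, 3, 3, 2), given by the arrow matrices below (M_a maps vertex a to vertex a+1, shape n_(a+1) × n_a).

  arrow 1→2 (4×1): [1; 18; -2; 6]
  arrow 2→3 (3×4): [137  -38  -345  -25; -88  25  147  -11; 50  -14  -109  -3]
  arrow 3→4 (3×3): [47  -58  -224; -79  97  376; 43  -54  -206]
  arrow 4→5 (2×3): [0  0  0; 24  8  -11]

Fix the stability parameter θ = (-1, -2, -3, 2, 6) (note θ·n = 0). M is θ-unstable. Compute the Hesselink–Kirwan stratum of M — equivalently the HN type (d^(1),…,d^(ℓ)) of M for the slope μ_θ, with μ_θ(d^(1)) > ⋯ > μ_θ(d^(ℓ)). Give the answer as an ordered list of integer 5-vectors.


Barcode: M ≅ I[1,5], I[2,2], I[2,4]^2, I[5,5]. HN layers by μ_θ (4 steps, strictly decreasing):
  μ^(1)=6; μ^(2)=2; μ^(3)=-2; μ^(4)=-5/2

((0, 0, 0, 0, 2); (0, 0, 0, 3, 0); (1, 2, 1, 0, 0); (0, 2, 2, 0, 0))


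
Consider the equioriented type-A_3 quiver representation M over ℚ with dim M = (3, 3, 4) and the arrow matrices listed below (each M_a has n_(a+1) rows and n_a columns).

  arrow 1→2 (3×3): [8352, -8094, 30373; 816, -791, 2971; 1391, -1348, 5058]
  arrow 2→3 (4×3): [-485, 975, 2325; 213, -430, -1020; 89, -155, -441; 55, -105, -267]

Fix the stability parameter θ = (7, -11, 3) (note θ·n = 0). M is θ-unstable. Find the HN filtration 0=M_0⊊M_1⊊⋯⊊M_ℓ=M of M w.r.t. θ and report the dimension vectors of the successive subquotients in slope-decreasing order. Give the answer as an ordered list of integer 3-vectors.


Interval decomposition of M: I[1,2], I[1,3]^2, I[3,3]^2.
HN type (ℓ=2): μ^(1)=3; μ^(2)=-2

((0, 0, 4); (3, 3, 0))


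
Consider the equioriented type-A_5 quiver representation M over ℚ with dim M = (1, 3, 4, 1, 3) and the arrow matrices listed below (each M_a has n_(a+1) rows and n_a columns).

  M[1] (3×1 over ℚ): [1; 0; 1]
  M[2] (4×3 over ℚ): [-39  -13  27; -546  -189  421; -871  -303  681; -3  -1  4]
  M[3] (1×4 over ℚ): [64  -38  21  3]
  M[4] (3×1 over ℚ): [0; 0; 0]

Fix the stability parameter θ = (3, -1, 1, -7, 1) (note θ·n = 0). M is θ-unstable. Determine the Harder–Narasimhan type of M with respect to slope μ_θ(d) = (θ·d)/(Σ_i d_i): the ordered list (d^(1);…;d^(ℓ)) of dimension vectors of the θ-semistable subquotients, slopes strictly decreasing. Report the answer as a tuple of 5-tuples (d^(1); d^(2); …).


Interval decomposition of M: I[1,4], I[2,3]^2, I[3,3], I[5,5]^3.
HN type (ℓ=2): μ^(1)=1; μ^(2)=-1

((0, 0, 3, 0, 3); (1, 3, 1, 1, 0))


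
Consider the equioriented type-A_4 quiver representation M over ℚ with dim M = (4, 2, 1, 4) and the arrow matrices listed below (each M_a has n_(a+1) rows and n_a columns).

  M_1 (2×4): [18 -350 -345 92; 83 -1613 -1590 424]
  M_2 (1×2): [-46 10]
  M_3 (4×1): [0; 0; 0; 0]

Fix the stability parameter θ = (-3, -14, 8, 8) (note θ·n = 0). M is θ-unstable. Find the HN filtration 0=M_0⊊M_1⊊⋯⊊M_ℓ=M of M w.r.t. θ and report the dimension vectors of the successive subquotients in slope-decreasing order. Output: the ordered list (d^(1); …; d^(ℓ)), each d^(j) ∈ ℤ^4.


Barcode: M ≅ I[1,1]^2, I[1,2], I[1,3], I[4,4]^4. HN layers by μ_θ (3 steps, strictly decreasing):
  μ^(1)=8; μ^(2)=-3; μ^(3)=-17/2

((0, 0, 1, 4); (2, 0, 0, 0); (2, 2, 0, 0))


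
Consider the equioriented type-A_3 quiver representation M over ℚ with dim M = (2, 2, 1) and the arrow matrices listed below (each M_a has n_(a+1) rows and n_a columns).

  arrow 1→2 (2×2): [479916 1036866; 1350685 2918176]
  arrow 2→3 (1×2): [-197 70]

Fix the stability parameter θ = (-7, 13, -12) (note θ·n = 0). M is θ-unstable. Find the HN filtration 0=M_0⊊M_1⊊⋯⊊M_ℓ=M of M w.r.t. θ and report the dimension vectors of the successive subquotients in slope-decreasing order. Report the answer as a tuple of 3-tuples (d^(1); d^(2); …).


Via rank(M_{q-1}∘⋯∘M_p): M ≅ I[1,2], I[1,3].
μ_θ-semistable layers: μ^(1)=13; μ^(2)=1/2; μ^(3)=-7

((0, 1, 0); (0, 1, 1); (2, 0, 0))


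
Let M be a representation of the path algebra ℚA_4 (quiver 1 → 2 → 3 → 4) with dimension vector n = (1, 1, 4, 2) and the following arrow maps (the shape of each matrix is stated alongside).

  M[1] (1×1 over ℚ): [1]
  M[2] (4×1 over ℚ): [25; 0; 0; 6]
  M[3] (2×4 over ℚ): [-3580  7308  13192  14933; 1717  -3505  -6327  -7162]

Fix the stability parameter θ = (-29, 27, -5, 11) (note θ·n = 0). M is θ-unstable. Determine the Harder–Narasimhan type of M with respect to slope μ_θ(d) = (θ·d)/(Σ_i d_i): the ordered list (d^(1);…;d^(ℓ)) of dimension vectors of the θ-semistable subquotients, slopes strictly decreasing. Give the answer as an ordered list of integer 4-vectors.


Barcode: M ≅ I[1,4], I[3,3]^2, I[3,4]. HN layers by μ_θ (3 steps, strictly decreasing):
  μ^(1)=11; μ^(2)=-5; μ^(3)=-29

((0, 1, 1, 2); (0, 0, 3, 0); (1, 0, 0, 0))


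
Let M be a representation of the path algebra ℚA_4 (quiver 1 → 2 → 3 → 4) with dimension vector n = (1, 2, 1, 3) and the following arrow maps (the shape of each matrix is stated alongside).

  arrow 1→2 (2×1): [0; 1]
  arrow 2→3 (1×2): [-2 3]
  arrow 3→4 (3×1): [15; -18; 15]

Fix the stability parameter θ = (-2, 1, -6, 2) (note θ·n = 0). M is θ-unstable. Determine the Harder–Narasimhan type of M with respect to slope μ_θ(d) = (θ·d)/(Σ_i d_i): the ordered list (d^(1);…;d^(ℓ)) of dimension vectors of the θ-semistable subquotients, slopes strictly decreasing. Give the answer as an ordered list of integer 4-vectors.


Via rank(M_{q-1}∘⋯∘M_p): M ≅ I[1,4], I[2,2], I[4,4]^2.
μ_θ-semistable layers: μ^(1)=2; μ^(2)=1; μ^(3)=-7/3

((0, 0, 0, 3); (0, 1, 0, 0); (1, 1, 1, 0))


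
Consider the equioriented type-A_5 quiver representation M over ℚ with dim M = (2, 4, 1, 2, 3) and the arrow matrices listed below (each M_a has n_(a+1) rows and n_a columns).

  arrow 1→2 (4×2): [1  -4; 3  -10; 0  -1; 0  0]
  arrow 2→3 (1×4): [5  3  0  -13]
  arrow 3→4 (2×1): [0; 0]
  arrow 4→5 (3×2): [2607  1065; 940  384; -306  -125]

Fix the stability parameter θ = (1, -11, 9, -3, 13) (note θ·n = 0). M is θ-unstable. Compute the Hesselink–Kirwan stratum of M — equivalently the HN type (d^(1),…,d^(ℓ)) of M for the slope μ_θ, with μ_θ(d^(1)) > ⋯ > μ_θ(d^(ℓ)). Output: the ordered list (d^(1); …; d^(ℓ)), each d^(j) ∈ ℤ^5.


Barcode: M ≅ I[1,2], I[1,3], I[2,2]^2, I[4,5]^2, I[5,5]. HN layers by μ_θ (5 steps, strictly decreasing):
  μ^(1)=13; μ^(2)=9; μ^(3)=-3; μ^(4)=-5; μ^(5)=-11

((0, 0, 0, 0, 3); (0, 0, 1, 0, 0); (0, 0, 0, 2, 0); (2, 2, 0, 0, 0); (0, 2, 0, 0, 0))


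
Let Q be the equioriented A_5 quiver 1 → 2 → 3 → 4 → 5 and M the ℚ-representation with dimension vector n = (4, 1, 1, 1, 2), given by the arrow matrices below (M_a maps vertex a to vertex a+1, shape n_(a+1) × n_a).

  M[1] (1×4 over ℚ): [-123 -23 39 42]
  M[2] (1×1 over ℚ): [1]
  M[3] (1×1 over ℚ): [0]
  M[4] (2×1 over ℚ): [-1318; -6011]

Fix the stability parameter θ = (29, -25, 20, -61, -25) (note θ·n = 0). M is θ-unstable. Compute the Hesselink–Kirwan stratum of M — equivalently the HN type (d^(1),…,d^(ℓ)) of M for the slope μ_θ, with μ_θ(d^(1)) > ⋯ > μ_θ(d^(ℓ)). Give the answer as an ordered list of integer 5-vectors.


Barcode: M ≅ I[1,1]^3, I[1,3], I[4,5], I[5,5]. HN layers by μ_θ (5 steps, strictly decreasing):
  μ^(1)=29; μ^(2)=20; μ^(3)=2; μ^(4)=-25; μ^(5)=-61

((3, 0, 0, 0, 0); (0, 0, 1, 0, 0); (1, 1, 0, 0, 0); (0, 0, 0, 0, 2); (0, 0, 0, 1, 0))


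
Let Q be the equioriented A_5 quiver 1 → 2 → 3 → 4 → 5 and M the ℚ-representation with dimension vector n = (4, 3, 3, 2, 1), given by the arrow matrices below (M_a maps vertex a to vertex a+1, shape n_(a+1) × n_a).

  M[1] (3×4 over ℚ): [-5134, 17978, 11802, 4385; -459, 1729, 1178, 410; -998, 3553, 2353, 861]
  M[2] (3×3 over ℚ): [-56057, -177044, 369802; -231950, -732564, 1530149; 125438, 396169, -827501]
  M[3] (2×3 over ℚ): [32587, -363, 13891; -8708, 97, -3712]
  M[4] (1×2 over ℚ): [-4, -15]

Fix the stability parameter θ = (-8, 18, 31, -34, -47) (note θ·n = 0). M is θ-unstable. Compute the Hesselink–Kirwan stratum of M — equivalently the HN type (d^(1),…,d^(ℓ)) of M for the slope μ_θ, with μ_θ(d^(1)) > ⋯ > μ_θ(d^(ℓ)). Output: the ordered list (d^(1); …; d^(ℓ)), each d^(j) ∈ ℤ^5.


Via rank(M_{q-1}∘⋯∘M_p): M ≅ I[1,1], I[1,3], I[1,4], I[1,5].
μ_θ-semistable layers: μ^(1)=31; μ^(2)=18; μ^(3)=5; μ^(4)=-8

((0, 0, 1, 0, 0); (0, 1, 0, 0, 0); (0, 1, 1, 1, 0); (4, 1, 1, 1, 1))


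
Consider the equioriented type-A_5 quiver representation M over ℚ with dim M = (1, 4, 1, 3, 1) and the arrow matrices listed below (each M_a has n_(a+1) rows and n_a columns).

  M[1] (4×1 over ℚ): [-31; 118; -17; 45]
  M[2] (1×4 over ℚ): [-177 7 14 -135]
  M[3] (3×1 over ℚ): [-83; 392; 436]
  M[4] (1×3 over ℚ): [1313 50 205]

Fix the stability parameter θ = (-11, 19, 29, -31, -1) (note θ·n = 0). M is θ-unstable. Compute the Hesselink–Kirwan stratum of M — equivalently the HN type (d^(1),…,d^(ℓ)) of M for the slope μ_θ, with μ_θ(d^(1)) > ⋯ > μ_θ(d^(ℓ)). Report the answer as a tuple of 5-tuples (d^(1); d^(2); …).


Interval decomposition of M: I[1,2], I[2,2]^2, I[2,5], I[4,4]^2.
HN type (ℓ=4): μ^(1)=19; μ^(2)=4; μ^(3)=-11; μ^(4)=-31

((0, 3, 0, 0, 0); (0, 1, 1, 1, 1); (1, 0, 0, 0, 0); (0, 0, 0, 2, 0))


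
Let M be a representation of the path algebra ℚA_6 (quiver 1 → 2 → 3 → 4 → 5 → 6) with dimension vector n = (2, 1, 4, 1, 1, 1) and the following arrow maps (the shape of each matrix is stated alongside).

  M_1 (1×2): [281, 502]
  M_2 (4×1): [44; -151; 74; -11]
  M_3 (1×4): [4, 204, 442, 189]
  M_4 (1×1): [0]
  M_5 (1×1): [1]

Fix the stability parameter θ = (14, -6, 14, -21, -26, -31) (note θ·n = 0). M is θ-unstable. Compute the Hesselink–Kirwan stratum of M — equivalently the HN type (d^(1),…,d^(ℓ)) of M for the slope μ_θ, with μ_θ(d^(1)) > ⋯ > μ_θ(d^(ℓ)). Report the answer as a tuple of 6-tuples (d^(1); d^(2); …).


Via rank(M_{q-1}∘⋯∘M_p): M ≅ I[1,1], I[1,4], I[3,3]^3, I[5,6].
μ_θ-semistable layers: μ^(1)=14; μ^(2)=1/4; μ^(3)=-57/2

((1, 0, 3, 0, 0, 0); (1, 1, 1, 1, 0, 0); (0, 0, 0, 0, 1, 1))


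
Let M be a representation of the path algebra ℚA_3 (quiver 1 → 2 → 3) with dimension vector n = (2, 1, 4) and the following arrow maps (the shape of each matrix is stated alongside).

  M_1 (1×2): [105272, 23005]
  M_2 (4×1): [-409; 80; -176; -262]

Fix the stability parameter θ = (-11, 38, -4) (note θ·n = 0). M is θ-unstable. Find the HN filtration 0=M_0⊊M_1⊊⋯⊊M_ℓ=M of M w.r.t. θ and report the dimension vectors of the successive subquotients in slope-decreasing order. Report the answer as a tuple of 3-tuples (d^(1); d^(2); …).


Barcode: M ≅ I[1,1], I[1,3], I[3,3]^3. HN layers by μ_θ (3 steps, strictly decreasing):
  μ^(1)=17; μ^(2)=-4; μ^(3)=-11

((0, 1, 1); (0, 0, 3); (2, 0, 0))


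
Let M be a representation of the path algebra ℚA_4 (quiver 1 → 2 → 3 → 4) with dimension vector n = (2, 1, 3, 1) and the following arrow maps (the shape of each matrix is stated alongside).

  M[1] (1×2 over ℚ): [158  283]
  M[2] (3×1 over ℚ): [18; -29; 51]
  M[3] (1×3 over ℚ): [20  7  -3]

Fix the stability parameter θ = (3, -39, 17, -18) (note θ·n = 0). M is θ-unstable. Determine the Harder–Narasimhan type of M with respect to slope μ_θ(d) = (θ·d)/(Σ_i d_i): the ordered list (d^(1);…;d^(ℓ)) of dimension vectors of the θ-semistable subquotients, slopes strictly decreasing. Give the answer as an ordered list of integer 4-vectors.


Via rank(M_{q-1}∘⋯∘M_p): M ≅ I[1,1], I[1,4], I[3,3]^2.
μ_θ-semistable layers: μ^(1)=17; μ^(2)=3; μ^(3)=-1/2; μ^(4)=-18

((0, 0, 2, 0); (1, 0, 0, 0); (0, 0, 1, 1); (1, 1, 0, 0))


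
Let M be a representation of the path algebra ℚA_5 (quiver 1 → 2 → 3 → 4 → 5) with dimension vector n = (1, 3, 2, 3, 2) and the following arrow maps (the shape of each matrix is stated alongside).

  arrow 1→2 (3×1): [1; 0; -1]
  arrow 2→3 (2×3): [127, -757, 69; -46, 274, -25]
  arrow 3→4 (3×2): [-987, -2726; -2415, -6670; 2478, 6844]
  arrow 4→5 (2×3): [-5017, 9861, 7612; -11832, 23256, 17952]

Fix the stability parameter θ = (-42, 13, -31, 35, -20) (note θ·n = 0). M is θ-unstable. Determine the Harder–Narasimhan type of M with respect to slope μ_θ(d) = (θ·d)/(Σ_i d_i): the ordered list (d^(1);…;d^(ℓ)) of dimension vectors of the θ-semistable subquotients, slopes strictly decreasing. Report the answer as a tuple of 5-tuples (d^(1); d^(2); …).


Via rank(M_{q-1}∘⋯∘M_p): M ≅ I[1,3], I[2,2], I[2,4], I[4,4], I[4,5], I[5,5].
μ_θ-semistable layers: μ^(1)=35; μ^(2)=13; μ^(3)=15/2; μ^(4)=-9; μ^(5)=-20; μ^(6)=-42

((0, 0, 0, 2, 0); (0, 1, 0, 0, 0); (0, 0, 0, 1, 1); (0, 2, 2, 0, 0); (0, 0, 0, 0, 1); (1, 0, 0, 0, 0))


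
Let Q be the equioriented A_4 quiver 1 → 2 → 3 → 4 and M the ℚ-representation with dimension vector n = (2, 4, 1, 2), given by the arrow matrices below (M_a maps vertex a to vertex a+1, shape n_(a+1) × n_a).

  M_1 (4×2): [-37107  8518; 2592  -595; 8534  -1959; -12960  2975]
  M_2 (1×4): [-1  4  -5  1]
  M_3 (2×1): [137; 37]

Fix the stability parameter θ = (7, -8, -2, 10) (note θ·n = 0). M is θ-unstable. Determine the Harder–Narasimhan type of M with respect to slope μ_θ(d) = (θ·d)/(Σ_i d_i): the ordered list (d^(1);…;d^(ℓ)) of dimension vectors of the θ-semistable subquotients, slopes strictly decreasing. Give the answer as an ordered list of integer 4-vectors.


Interval decomposition of M: I[1,2], I[1,4], I[2,2]^2, I[4,4].
HN type (ℓ=4): μ^(1)=10; μ^(2)=-1/2; μ^(3)=-1; μ^(4)=-8

((0, 0, 0, 2); (1, 1, 0, 0); (1, 1, 1, 0); (0, 2, 0, 0))


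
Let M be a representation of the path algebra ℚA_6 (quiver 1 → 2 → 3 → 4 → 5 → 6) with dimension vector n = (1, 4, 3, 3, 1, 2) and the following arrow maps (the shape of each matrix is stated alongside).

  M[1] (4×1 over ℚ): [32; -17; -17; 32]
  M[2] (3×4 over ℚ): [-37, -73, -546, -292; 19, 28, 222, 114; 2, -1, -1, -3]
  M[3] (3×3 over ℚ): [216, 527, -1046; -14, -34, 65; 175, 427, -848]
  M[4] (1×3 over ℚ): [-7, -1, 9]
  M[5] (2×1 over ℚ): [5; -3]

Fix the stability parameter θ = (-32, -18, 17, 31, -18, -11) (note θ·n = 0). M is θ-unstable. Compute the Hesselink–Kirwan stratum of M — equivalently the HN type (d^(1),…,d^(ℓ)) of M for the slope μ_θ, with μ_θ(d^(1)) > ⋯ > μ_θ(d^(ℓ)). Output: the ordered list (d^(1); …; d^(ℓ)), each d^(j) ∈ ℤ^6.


Via rank(M_{q-1}∘⋯∘M_p): M ≅ I[1,6], I[2,2], I[2,4]^2, I[6,6].
μ_θ-semistable layers: μ^(1)=31; μ^(2)=17; μ^(3)=19/4; μ^(4)=-11; μ^(5)=-18; μ^(6)=-32

((0, 0, 0, 2, 0, 0); (0, 0, 2, 0, 0, 0); (0, 0, 1, 1, 1, 1); (0, 0, 0, 0, 0, 1); (0, 4, 0, 0, 0, 0); (1, 0, 0, 0, 0, 0))


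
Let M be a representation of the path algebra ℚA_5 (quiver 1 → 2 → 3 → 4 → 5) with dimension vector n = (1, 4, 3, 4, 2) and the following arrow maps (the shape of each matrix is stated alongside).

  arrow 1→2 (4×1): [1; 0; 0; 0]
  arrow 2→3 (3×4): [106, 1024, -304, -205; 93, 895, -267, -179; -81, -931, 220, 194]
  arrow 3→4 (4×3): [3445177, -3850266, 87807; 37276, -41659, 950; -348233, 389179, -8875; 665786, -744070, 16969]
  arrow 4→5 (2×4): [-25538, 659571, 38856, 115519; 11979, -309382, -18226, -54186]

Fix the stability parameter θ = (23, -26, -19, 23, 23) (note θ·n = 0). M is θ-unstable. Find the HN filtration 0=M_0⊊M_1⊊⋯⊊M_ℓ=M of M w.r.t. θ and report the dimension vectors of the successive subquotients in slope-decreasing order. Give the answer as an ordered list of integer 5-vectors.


Interval decomposition of M: I[1,5], I[2,2], I[2,4], I[2,5], I[4,4].
HN type (ℓ=4): μ^(1)=23; μ^(2)=-22/3; μ^(3)=-19; μ^(4)=-26

((0, 0, 0, 4, 2); (1, 1, 1, 0, 0); (0, 0, 2, 0, 0); (0, 3, 0, 0, 0))


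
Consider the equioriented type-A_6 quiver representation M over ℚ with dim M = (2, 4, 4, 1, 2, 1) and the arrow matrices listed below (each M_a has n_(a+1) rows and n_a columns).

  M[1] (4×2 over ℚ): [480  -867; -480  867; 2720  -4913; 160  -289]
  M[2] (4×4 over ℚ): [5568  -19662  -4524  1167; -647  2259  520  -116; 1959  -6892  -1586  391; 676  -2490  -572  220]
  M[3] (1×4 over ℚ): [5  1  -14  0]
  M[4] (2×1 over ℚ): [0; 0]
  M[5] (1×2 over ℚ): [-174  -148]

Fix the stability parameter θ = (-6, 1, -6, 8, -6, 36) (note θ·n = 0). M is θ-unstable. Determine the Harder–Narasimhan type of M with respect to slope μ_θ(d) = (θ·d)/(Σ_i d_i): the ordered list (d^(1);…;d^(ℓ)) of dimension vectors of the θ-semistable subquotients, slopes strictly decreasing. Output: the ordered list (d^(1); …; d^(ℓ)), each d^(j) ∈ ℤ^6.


Interval decomposition of M: I[1,1], I[1,4], I[2,2], I[2,3]^2, I[3,3], I[5,5], I[5,6].
HN type (ℓ=5): μ^(1)=36; μ^(2)=8; μ^(3)=1; μ^(4)=-5/2; μ^(5)=-6

((0, 0, 0, 0, 0, 1); (0, 0, 0, 1, 0, 0); (0, 1, 0, 0, 0, 0); (0, 3, 3, 0, 0, 0); (2, 0, 1, 0, 2, 0))


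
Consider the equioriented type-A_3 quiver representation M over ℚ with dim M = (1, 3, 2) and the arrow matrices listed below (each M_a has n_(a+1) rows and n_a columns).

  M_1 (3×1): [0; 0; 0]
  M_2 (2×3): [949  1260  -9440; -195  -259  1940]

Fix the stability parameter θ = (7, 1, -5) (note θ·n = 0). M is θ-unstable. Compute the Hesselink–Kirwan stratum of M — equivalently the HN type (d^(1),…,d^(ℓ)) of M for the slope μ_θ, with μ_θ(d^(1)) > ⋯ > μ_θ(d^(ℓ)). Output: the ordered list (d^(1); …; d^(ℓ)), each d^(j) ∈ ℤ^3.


Via rank(M_{q-1}∘⋯∘M_p): M ≅ I[1,1], I[2,2], I[2,3]^2.
μ_θ-semistable layers: μ^(1)=7; μ^(2)=1; μ^(3)=-2

((1, 0, 0); (0, 1, 0); (0, 2, 2))


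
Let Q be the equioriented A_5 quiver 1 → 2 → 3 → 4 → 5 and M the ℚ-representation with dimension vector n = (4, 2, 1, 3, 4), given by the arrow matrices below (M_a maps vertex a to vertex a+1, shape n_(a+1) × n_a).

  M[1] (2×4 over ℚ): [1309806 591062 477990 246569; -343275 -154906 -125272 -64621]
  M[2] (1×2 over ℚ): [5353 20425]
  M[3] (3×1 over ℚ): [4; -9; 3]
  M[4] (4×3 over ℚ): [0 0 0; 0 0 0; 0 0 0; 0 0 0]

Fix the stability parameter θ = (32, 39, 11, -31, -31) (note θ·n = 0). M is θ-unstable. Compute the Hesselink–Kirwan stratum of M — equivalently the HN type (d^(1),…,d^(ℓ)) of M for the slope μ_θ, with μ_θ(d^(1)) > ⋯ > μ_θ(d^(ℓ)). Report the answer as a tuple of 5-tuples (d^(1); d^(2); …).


Via rank(M_{q-1}∘⋯∘M_p): M ≅ I[1,1]^2, I[1,2], I[1,4], I[4,4]^2, I[5,5]^4.
μ_θ-semistable layers: μ^(1)=39; μ^(2)=32; μ^(3)=51/4; μ^(4)=-31

((0, 1, 0, 0, 0); (3, 0, 0, 0, 0); (1, 1, 1, 1, 0); (0, 0, 0, 2, 4))


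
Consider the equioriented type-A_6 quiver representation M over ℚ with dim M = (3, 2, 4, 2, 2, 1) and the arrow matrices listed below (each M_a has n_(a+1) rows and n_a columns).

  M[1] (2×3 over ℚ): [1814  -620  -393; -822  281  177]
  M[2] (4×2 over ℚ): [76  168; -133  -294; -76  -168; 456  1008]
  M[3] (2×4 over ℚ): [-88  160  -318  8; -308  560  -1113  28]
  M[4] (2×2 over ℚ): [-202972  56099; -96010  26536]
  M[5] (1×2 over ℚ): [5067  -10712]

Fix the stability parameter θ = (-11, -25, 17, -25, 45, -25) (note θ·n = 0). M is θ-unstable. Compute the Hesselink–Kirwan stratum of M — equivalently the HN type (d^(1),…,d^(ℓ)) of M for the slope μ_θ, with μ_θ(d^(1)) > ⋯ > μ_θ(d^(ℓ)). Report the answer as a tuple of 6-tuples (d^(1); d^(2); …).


Via rank(M_{q-1}∘⋯∘M_p): M ≅ I[1,1], I[1,2], I[1,6], I[3,3]^3, I[4,5].
μ_θ-semistable layers: μ^(1)=45; μ^(2)=17; μ^(3)=10; μ^(4)=-4; μ^(5)=-11; μ^(6)=-18; μ^(7)=-25

((0, 0, 0, 0, 1, 0); (0, 0, 3, 0, 0, 0); (0, 0, 0, 0, 1, 1); (0, 0, 1, 1, 0, 0); (1, 0, 0, 0, 0, 0); (2, 2, 0, 0, 0, 0); (0, 0, 0, 1, 0, 0))


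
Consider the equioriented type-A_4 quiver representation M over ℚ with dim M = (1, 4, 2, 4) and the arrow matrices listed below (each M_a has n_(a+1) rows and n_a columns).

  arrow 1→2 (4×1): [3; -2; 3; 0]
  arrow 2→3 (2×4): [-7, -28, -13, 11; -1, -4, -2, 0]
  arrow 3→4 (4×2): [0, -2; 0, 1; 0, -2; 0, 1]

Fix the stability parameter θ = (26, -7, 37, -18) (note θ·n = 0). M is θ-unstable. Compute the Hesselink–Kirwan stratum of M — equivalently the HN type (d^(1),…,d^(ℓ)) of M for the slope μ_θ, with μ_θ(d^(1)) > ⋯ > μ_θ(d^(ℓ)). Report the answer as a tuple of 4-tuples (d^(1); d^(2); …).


Interval decomposition of M: I[1,4], I[2,2]^2, I[2,3], I[4,4]^3.
HN type (ℓ=4): μ^(1)=37; μ^(2)=19/2; μ^(3)=-7; μ^(4)=-18

((0, 0, 1, 0); (1, 1, 1, 1); (0, 3, 0, 0); (0, 0, 0, 3))


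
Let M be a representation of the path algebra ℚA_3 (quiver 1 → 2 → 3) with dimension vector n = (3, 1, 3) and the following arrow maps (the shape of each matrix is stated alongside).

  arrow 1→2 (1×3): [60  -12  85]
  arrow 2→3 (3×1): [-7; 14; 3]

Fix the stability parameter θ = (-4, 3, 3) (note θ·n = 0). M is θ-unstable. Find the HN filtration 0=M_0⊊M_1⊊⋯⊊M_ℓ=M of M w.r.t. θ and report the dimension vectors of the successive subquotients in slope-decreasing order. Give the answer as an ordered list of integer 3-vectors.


Via rank(M_{q-1}∘⋯∘M_p): M ≅ I[1,1]^2, I[1,3], I[3,3]^2.
μ_θ-semistable layers: μ^(1)=3; μ^(2)=-4

((0, 1, 3); (3, 0, 0))


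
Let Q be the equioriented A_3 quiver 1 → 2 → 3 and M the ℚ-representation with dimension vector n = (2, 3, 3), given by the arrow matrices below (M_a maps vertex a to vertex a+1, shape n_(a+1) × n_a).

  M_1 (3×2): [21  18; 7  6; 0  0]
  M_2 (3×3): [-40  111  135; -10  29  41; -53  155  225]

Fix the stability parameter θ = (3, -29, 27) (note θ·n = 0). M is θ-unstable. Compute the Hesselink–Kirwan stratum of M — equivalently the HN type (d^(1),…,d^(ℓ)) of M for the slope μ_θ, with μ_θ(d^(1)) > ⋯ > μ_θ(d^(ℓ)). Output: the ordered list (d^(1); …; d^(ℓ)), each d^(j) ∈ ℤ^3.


Interval decomposition of M: I[1,1], I[1,3], I[2,3]^2.
HN type (ℓ=4): μ^(1)=27; μ^(2)=3; μ^(3)=-13; μ^(4)=-29

((0, 0, 3); (1, 0, 0); (1, 1, 0); (0, 2, 0))


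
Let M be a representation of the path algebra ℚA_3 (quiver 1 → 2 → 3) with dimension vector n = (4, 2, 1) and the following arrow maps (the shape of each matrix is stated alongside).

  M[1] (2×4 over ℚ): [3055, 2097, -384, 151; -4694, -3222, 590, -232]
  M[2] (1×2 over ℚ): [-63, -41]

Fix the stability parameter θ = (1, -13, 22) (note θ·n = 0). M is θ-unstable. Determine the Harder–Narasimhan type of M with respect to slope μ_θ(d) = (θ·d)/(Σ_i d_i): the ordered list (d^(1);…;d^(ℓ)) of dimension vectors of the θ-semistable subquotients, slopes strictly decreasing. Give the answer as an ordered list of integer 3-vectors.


Barcode: M ≅ I[1,1]^2, I[1,2], I[1,3]. HN layers by μ_θ (3 steps, strictly decreasing):
  μ^(1)=22; μ^(2)=1; μ^(3)=-6

((0, 0, 1); (2, 0, 0); (2, 2, 0))
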